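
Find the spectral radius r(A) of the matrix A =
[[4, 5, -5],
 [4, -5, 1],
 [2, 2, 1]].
r(A) ≈ 7.1369

The eigenvalues of A are the roots of its characteristic polynomial. With M = A (coefficients from the trace, the sum of principal 2x2 minors, and det A):
  p(λ) = det(λ I - M) = λ^3 - 33λ + 128.
No integer candidate from the rational root theorem (±divisors of 128) is a root, so the roots are irrational. The cubic discriminant is Δ = -298620 < 0, so there is one real root and a complex-conjugate pair. p(-8) = -120 and p(-7) = 16 have opposite signs, so a root lies in (-8, -7); Newton's method refines it to λ ≈ -7.1369. Dividing out (λ - (-7.1369)) leaves approximately λ^2 - 7.1369λ + 17.935. For λ^2 - 7.1369λ + 17.935 the discriminant is -20.805. It is negative, so the remaining roots are the complex-conjugate pair λ ≈ 3.5684 ± 2.2806i. Their product equals the constant term, so |λ|^2 ≈ 17.935 and |λ| ≈ 4.235.
Thus the eigenvalues (to 4 decimals) are -7.1369 (modulus 7.1369); 3.5684 ± 2.2806i (modulus 4.235). The spectral radius is the largest modulus: r(A) ≈ 7.1369. (Cross-check: r(A) ≤ ||A||_2 ≈ 8.6448; equality holds whenever A is normal, though it can also hold for some non-normal A.)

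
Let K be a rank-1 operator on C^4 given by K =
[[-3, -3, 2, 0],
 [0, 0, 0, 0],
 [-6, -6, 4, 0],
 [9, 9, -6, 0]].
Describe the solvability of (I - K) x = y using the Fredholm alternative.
(I - K) is singular (det(I - K) = 0, i.e. 1 ∈ sigma(K)). (I - K) x = y is solvable iff y ⊥ ker((I - K)^*) = span{(-3, -3, 2, 0)}, i.e. iff -3y_1 - 3y_2 + 2y_3 = 0. When solvable, the solutions are x = y + c·(1, 0, 2, -3), c arbitrary (ker(I - K) = span{(1, 0, 2, -3)}, dimension 1).

K has rank 1, so it is an outer product K = u v^T: every row of K is a multiple of one row vector. Reading off the entries, u = (1, 0, 2, -3) and v = (-3, -3, 2, 0) (row i of K equals u_i·v^T). A rank-one matrix u v^T satisfies K u = u (v·u) and kills the (3)-dimensional subspace v^⊥, so its characteristic polynomial is lambda^3 (lambda - v·u) with v·u = tr K = 1. Hence the eigenvalues of I - K are 1 (multiplicity 3) and 1 - (1) = 0, so det(I - K) = 0. (Direct check: I - K =
[[4, 3, -2, 0],
 [0, 1, 0, 0],
 [6, 6, -3, 0],
 [-9, -9, 6, 1]]
has determinant 0.) So 1 is an eigenvalue of K and (I - K) is not invertible. The finite-dimensional Fredholm alternative says: either (I - K) is invertible, or ker(I - K) ≠ {0} and then range(I - K) = ker((I - K)^*)^⊥, with dim ker(I - K) = dim ker((I - K)^*). We are in the second case, so we need both kernels. Kernel of I - K: (I - K) u = u - u (v·u) = u - u = 0, so ker(I - K) = span{u} = span{(1, 0, 2, -3)} (it is exactly 1-dimensional because rank(I - K) = 3). Kernel of the adjoint: K is real, so (I - K)^* = I - K^T = I - v u^T, and (I - v u^T) v = v - v (u·v) = 0; hence ker((I - K)^*) = span{v} = span{(-3, -3, 2, 0)}. Therefore (I - K) x = y is solvable iff <y, v> = 0, i.e. iff -3y_1 - 3y_2 + 2y_3 = 0. When this holds, K y = u (v·y) = 0, so (I - K) y = y and x = y is a particular solution; the full solution set is the line x = y + c·u = y + c·(1, 0, 2, -3), c ∈ C.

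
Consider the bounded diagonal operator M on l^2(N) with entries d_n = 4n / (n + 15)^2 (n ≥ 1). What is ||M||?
||M|| = 1/15 (attained at n = 15)

For M diagonal, ||M|| = sup_n |d_n|. Treat f(x) = 4x / (x + 15)^2 for real x > 0. By the quotient rule, f'(x) = 4(15 - x)/(x + 15)^3, which is positive for x < 15 and negative for x > 15. So f has a unique maximum at x = 15, and since 15 is a positive integer, the supremum over n ≥ 1 is attained at n = 15: d_15 = 4·15/(15 + 15)^2 = 4·15/900 = 1/15. Hence ||M|| = 1/15.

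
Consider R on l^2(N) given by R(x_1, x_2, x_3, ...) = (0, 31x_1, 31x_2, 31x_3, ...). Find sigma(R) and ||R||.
sigma(R) = closed disk {z in C : |z| ≤ 31}; ||R|| = 31

Note R = 31·U where U is the unit right shift (U x)_k = x_{k-1} (with x_0 := 0); so ||R|| = 31||U|| and sigma(R) = 31·sigma(U). ||R x||^2 = sum_{k≥1} |31x_k|^2 = 961||x||^2, so ||R|| = 31 and sigma(R) ⊂ {|z| ≤ 31}. For any |lambda| < 31, the equation (R - lambda I) x = 0 forces x_1 = 0, then 31x_k = lambda x_{k+1} ⇒ x = 0, so R has no eigenvalues. But (R - lambda I) is not surjective for |lambda| < 31: solving (R - lambda I) x = e_1 would require x_n proportional to (lambda/31)^(-n), which is not in l^2. So every |lambda| < 31 lies in the residual spectrum. The boundary |lambda| = 31 is in the approximate point spectrum (the spectrum is closed). Hence sigma(R) is the closed disk of radius 31.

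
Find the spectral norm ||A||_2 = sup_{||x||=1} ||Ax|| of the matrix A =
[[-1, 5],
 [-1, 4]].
||A||_2 = sqrt((43 + sqrt(1845))/2) ≈ 6.5557 (= sqrt(largest eigenvalue of A^T A))

||A||_2 = sigma_max(A) = sqrt(lambda_max(A^T A)). Form the symmetric matrix M = A^T A =
[[2, -9],
 [-9, 41]].
Its characteristic polynomial (trace, determinant of M give the coefficients) is
  p(λ) = det(λ I - M) = λ^2 - 43λ + 1.
For λ^2 - 43λ + 1 the discriminant is 1845. It is nonnegative but not a perfect square, so the roots are real and irrational: λ = (43 ± sqrt(1845))/2 ≈ 42.9767, 0.0233.
So the eigenvalues of A^T A are ≈ 0.0233, 42.9767 (all ≥ 0, as they must be for A^T A). The largest is λ_max = (43 + sqrt(1845))/2 ≈ 42.9767, hence ||A||_2 = sqrt(λ_max) = sqrt((43 + sqrt(1845))/2) ≈ 6.5557.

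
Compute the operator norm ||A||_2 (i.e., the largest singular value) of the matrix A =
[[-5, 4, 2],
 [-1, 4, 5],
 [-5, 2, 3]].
||A||_2 ≈ 10.3613 (= sqrt(largest eigenvalue of A^T A))

||A||_2 = sigma_max(A) = sqrt(lambda_max(A^T A)). Form the symmetric matrix M = A^T A =
[[51, -34, -30],
 [-34, 36, 34],
 [-30, 34, 38]].
Its characteristic polynomial (trace, sum of principal 2x2 minors, determinant of M give the coefficients) is
  p(λ) = det(λ I - M) = λ^3 - 125λ^2 + 1930λ - 3844.
No integer candidate from the rational root theorem (±divisors of 3844) is a root, so the roots are irrational. The cubic discriminant is Δ = 15707693428 > 0, so there are three distinct real roots. p(2) = -476 and p(3) = 848 have opposite signs, so a root lies in (2, 3); Newton's method refines it to λ ≈ 2.3396. p(15) = 356 and p(16) = -868 have opposite signs, so a root lies in (15, 16); Newton's method refines it to λ ≈ 15.3045. p(107) = -3416 and p(108) = 6308 have opposite signs, so a root lies in (107, 108); Newton's method refines it to λ ≈ 107.3559. Check (Vieta): the three roots sum to 125, matching tr M = 125.
So the eigenvalues of A^T A are ≈ 2.3396, 15.3045, 107.3559 (all ≥ 0, as they must be for A^T A). The largest is λ_max ≈ 107.3559, hence ||A||_2 = sqrt(λ_max) ≈ 10.3613.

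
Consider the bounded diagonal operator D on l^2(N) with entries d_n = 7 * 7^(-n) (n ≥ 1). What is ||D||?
||D|| = 1 (attained at n = 1)

For D diagonal, ||D|| = sup_n |d_n|. The sequence d_n = 7 * 7^(-n) is positive and strictly decreasing (ratio 7^(-1) < 1), so the supremum is d_1 = 7/7 = 1. Hence ||D|| = 1.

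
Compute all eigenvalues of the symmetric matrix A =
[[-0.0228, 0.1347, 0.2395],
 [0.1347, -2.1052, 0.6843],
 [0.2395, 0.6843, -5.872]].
sigma(A) ≈ {-6, -2, 0}

A is real symmetric, so its spectrum consists of real eigenvalues. Expanding the characteristic polynomial of the displayed matrix gives
  det(λ I - A) = p(λ) = λ^3 + (8)λ^2 + (12)λ + (0).
Solving p(λ) = 0 yields eigenvalues ≈ -6, -2, 0. (A is shown rounded to 4 decimals, so these recover the underlying integer eigenvalues to within that precision.)
Verification: the trace of A = -8 equals the sum of eigenvalues -8, and det(A) ≈ 0.0003 matches the eigenvalue product 0.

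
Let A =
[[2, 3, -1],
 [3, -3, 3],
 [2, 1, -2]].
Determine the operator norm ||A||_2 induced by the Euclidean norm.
||A||_2 ≈ 5.5888 (= sqrt(largest eigenvalue of A^T A))

||A||_2 = sigma_max(A) = sqrt(lambda_max(A^T A)). Form the symmetric matrix M = A^T A =
[[17, -1, 3],
 [-1, 19, -14],
 [3, -14, 14]].
Its characteristic polynomial (trace, sum of principal 2x2 minors, determinant of M give the coefficients) is
  p(λ) = det(λ I - M) = λ^3 - 50λ^2 + 621λ - 1089.
No integer candidate from the rational root theorem (±divisors of 1089) is a root, so the roots are irrational. The cubic discriminant is Δ = 38292489 > 0, so there are three distinct real roots. p(2) = -39 and p(3) = 351 have opposite signs, so a root lies in (2, 3); Newton's method refines it to λ ≈ 2.0909. p(16) = 143 and p(17) = -69 have opposite signs, so a root lies in (16, 17); Newton's method refines it to λ ≈ 16.6749. p(31) = -97 and p(32) = 351 have opposite signs, so a root lies in (31, 32); Newton's method refines it to λ ≈ 31.2342. Check (Vieta): the three roots sum to 50, matching tr M = 50.
So the eigenvalues of A^T A are ≈ 2.0909, 16.6749, 31.2342 (all ≥ 0, as they must be for A^T A). The largest is λ_max ≈ 31.2342, hence ||A||_2 = sqrt(λ_max) ≈ 5.5888.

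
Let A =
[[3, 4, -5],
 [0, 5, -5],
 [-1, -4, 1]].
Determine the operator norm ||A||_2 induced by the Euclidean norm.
||A||_2 ≈ 10.4065 (= sqrt(largest eigenvalue of A^T A))

||A||_2 = sigma_max(A) = sqrt(lambda_max(A^T A)). Form the symmetric matrix M = A^T A =
[[10, 16, -16],
 [16, 57, -49],
 [-16, -49, 51]].
Its characteristic polynomial (trace, sum of principal 2x2 minors, determinant of M give the coefficients) is
  p(λ) = det(λ I - M) = λ^3 - 118λ^2 + 1074λ - 2500.
No integer candidate from the rational root theorem (±divisors of 2500) is a root, so the roots are irrational. The cubic discriminant is Δ = 209536928 > 0, so there are three distinct real roots. p(4) = -28 and p(5) = 45 have opposite signs, so a root lies in (4, 5); Newton's method refines it to λ ≈ 4.1756. p(5) = 45 and p(6) = -88 have opposite signs, so a root lies in (5, 6); Newton's method refines it to λ ≈ 5.5285. p(108) = -3148 and p(109) = 7637 have opposite signs, so a root lies in (108, 109); Newton's method refines it to λ ≈ 108.2959. Check (Vieta): the three roots sum to 118, matching tr M = 118.
So the eigenvalues of A^T A are ≈ 4.1756, 5.5285, 108.2959 (all ≥ 0, as they must be for A^T A). The largest is λ_max ≈ 108.2959, hence ||A||_2 = sqrt(λ_max) ≈ 10.4065.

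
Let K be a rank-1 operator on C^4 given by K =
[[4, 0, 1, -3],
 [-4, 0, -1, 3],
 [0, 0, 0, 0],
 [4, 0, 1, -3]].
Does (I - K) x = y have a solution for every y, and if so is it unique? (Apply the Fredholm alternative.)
(I - K) is singular (det(I - K) = 0, i.e. 1 ∈ sigma(K)). (I - K) x = y is solvable iff y ⊥ ker((I - K)^*) = span{(4, 0, 1, -3)}, i.e. iff 4y_1 + y_3 - 3y_4 = 0. When solvable, the solutions are x = y + c·(1, -1, 0, 1), c arbitrary (ker(I - K) = span{(1, -1, 0, 1)}, dimension 1).

K has rank 1, so it is an outer product K = u v^T: every row of K is a multiple of one row vector. Reading off the entries, u = (1, -1, 0, 1) and v = (4, 0, 1, -3) (row i of K equals u_i·v^T). A rank-one matrix u v^T satisfies K u = u (v·u) and kills the (3)-dimensional subspace v^⊥, so its characteristic polynomial is lambda^3 (lambda - v·u) with v·u = tr K = 1. Hence the eigenvalues of I - K are 1 (multiplicity 3) and 1 - (1) = 0, so det(I - K) = 0. (Direct check: I - K =
[[-3, 0, -1, 3],
 [4, 1, 1, -3],
 [0, 0, 1, 0],
 [-4, 0, -1, 4]]
has determinant 0.) So 1 is an eigenvalue of K and (I - K) is not invertible. The finite-dimensional Fredholm alternative says: either (I - K) is invertible, or ker(I - K) ≠ {0} and then range(I - K) = ker((I - K)^*)^⊥, with dim ker(I - K) = dim ker((I - K)^*). We are in the second case, so we need both kernels. Kernel of I - K: (I - K) u = u - u (v·u) = u - u = 0, so ker(I - K) = span{u} = span{(1, -1, 0, 1)} (it is exactly 1-dimensional because rank(I - K) = 3). Kernel of the adjoint: K is real, so (I - K)^* = I - K^T = I - v u^T, and (I - v u^T) v = v - v (u·v) = 0; hence ker((I - K)^*) = span{v} = span{(4, 0, 1, -3)}. Therefore (I - K) x = y is solvable iff <y, v> = 0, i.e. iff 4y_1 + y_3 - 3y_4 = 0. When this holds, K y = u (v·y) = 0, so (I - K) y = y and x = y is a particular solution; the full solution set is the line x = y + c·u = y + c·(1, -1, 0, 1), c ∈ C.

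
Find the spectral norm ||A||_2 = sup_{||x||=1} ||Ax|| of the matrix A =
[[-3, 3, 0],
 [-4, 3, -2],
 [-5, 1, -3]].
||A||_2 ≈ 8.632 (= sqrt(largest eigenvalue of A^T A))

||A||_2 = sigma_max(A) = sqrt(lambda_max(A^T A)). Form the symmetric matrix M = A^T A =
[[50, -26, 23],
 [-26, 19, -9],
 [23, -9, 13]].
Its characteristic polynomial (trace, sum of principal 2x2 minors, determinant of M give the coefficients) is
  p(λ) = det(λ I - M) = λ^3 - 82λ^2 + 561λ - 225.
No integer candidate from the rational root theorem (±divisors of 225) is a root, so the roots are irrational. The cubic discriminant is Δ = 1098660105 > 0, so there are three distinct real roots. p(0) = -225 and p(1) = 255 have opposite signs, so a root lies in (0, 1); Newton's method refines it to λ ≈ 0.4277. p(7) = 27 and p(8) = -473 have opposite signs, so a root lies in (7, 8); Newton's method refines it to λ ≈ 7.0609. p(74) = -2519 and p(75) = 2475 have opposite signs, so a root lies in (74, 75); Newton's method refines it to λ ≈ 74.5115. Check (Vieta): the three roots sum to 82, matching tr M = 82.
So the eigenvalues of A^T A are ≈ 0.4277, 7.0609, 74.5115 (all ≥ 0, as they must be for A^T A). The largest is λ_max ≈ 74.5115, hence ||A||_2 = sqrt(λ_max) ≈ 8.632.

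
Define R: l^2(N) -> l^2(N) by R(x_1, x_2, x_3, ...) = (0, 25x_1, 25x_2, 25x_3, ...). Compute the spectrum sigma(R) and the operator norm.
sigma(R) = closed disk {z in C : |z| ≤ 25}; ||R|| = 25

Note R = 25·U where U is the unit right shift (U x)_k = x_{k-1} (with x_0 := 0); so ||R|| = 25||U|| and sigma(R) = 25·sigma(U). ||R x||^2 = sum_{k≥1} |25x_k|^2 = 625||x||^2, so ||R|| = 25 and sigma(R) ⊂ {|z| ≤ 25}. For any |lambda| < 25, the equation (R - lambda I) x = 0 forces x_1 = 0, then 25x_k = lambda x_{k+1} ⇒ x = 0, so R has no eigenvalues. But (R - lambda I) is not surjective for |lambda| < 25: solving (R - lambda I) x = e_1 would require x_n proportional to (lambda/25)^(-n), which is not in l^2. So every |lambda| < 25 lies in the residual spectrum. The boundary |lambda| = 25 is in the approximate point spectrum (the spectrum is closed). Hence sigma(R) is the closed disk of radius 25.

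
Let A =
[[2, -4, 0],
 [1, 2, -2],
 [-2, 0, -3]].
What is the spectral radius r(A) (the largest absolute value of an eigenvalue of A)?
r(A) ≈ 3.4715

The eigenvalues of A are the roots of its characteristic polynomial. With M = A (coefficients from the trace, the sum of principal 2x2 minors, and det A):
  p(λ) = det(λ I - M) = λ^3 - λ^2 - 4λ + 40.
No integer candidate from the rational root theorem (±divisors of 40) is a root, so the roots are irrational. The cubic discriminant is Δ = -39888 < 0, so there is one real root and a complex-conjugate pair. p(-4) = -24 and p(-3) = 16 have opposite signs, so a root lies in (-4, -3); Newton's method refines it to λ ≈ -3.4715. Dividing out (λ - (-3.4715)) leaves approximately λ^2 - 4.4715λ + 11.5225. For λ^2 - 4.4715λ + 11.5225 the discriminant is -26.0961. It is negative, so the remaining roots are the complex-conjugate pair λ ≈ 2.2357 ± 2.5542i. Their product equals the constant term, so |λ|^2 ≈ 11.5225 and |λ| ≈ 3.3945.
Thus the eigenvalues (to 4 decimals) are -3.4715 (modulus 3.4715); 2.2357 ± 2.5542i (modulus 3.3945). The spectral radius is the largest modulus: r(A) ≈ 3.4715. (Cross-check: r(A) ≤ ||A||_2 ≈ 5; equality holds whenever A is normal, though it can also hold for some non-normal A.)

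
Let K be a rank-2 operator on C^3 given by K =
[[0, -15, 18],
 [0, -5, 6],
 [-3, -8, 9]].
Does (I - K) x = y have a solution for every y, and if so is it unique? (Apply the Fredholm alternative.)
(I - K) is invertible (det(I - K) = 54 ≠ 0), so for every y in C^3 the equation (I - K) x = y has a unique solution.

K has rank 2 and factors as K = U V^T = u1 v1^T + u2 v2^T with u1 = (3, 1, 2), v1 = (-3, -3, 3), u2 = (3, 1, 1), v2 = (3, -2, 3) (multiplying out reproduces the displayed K). The nonzero eigenvalues of U V^T coincide with those of the 2 x 2 matrix G = V^T U = [[v1·u1, v1·u2], [v2·u1, v2·u2]] = [[-6, -9], [13, 10]], and by the Sylvester determinant identity det(I_3 - U V^T) = det(I_2 - V^T U) = det([[7, 9], [-13, -9]]) = (7)(-9) - (9)(-13) = 54. (Direct check: I - K =
[[1, 15, -18],
 [0, 6, -6],
 [3, 8, -8]]
has determinant 54.) The finite-dimensional Fredholm alternative says: either (I - K) is invertible, or ker(I - K) ≠ {0} and then range(I - K) = ker((I - K)^*)^⊥, with dim ker(I - K) = dim ker((I - K)^*). Since det(I - K) ≠ 0, 1 is not an eigenvalue of K and ker(I - K) = {0}, so we are in the first case: for every y there is a unique x = (I - K)^(-1) y. (Explicitly, by the Woodbury identity, (I - U V^T)^(-1) = I + U (I_2 - G)^(-1) V^T.)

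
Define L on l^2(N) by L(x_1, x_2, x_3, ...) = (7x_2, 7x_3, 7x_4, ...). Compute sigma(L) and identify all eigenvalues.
sigma(L) = closed disk {z in C : |z| ≤ 7}; sigma_p(L) = open disk {z in C : |z| < 7}

Note L = 7·V where V is the unit left shift (V x)_k = x_{k+1}; so sigma(L) = 7·sigma(V) and ||L|| = 7||V||. ||L x||^2 = 49sum_{k≥2} |x_k|^2 ≤ 49||x||^2, with equality on {x : x_1 = 0}, so ||L|| = 7. For any lambda with |lambda| < 7, set r = lambda/7 (|r| < 1); the vector x = (1, r, r^2, ...) is in l^2 and satisfies L x = 7(r, r^2, ...) = lambda x, so lambda is an eigenvalue. On the boundary |lambda| = 7 the geometric series diverges, so no l^2 eigenvector exists, but these lambda lie in the approximate point spectrum. Hence sigma(L) is the closed disk of radius 7 and sigma_p(L) is the open disk.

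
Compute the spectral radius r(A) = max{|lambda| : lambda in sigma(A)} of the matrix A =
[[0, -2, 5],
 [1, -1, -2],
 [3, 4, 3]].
r(A) ≈ 5.3485

The eigenvalues of A are the roots of its characteristic polynomial. With M = A (coefficients from the trace, the sum of principal 2x2 minors, and det A):
  p(λ) = det(λ I - M) = λ^3 - 2λ^2 - 8λ - 53.
No integer candidate from the rational root theorem (±divisors of 53) is a root, so the roots are irrational. The cubic discriminant is Δ = -90499 < 0, so there is one real root and a complex-conjugate pair. p(5) = -18 and p(6) = 43 have opposite signs, so a root lies in (5, 6); Newton's method refines it to λ ≈ 5.3485. Dividing out (λ - (5.3485)) leaves approximately λ^2 + 3.3485λ + 9.9093. For λ^2 + 3.3485λ + 9.9093 the discriminant is -28.425. It is negative, so the remaining roots are the complex-conjugate pair λ ≈ -1.6742 ± 2.6658i. Their product equals the constant term, so |λ|^2 ≈ 9.9093 and |λ| ≈ 3.1479.
Thus the eigenvalues (to 4 decimals) are 5.3485 (modulus 5.3485); -1.6742 ± 2.6658i (modulus 3.1479). The spectral radius is the largest modulus: r(A) ≈ 5.3485. (Cross-check: r(A) ≤ ||A||_2 ≈ 6.4755; equality holds whenever A is normal, though it can also hold for some non-normal A.)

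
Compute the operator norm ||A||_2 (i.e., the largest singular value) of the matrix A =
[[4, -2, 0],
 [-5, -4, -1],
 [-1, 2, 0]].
||A||_2 ≈ 6.8764 (= sqrt(largest eigenvalue of A^T A))

||A||_2 = sigma_max(A) = sqrt(lambda_max(A^T A)). Form the symmetric matrix M = A^T A =
[[42, 10, 5],
 [10, 24, 4],
 [5, 4, 1]].
Its characteristic polynomial (trace, sum of principal 2x2 minors, determinant of M give the coefficients) is
  p(λ) = det(λ I - M) = λ^3 - 67λ^2 + 933λ - 36.
No integer candidate from the rational root theorem (±divisors of 36) is a root, so the roots are irrational. The cubic discriminant is Δ = 656122437 > 0, so there are three distinct real roots. p(0) = -36 and p(1) = 831 have opposite signs, so a root lies in (0, 1); Newton's method refines it to λ ≈ 0.0387. p(19) = 363 and p(20) = -176 have opposite signs, so a root lies in (19, 20); Newton's method refines it to λ ≈ 19.6768. p(47) = -365 and p(48) = 972 have opposite signs, so a root lies in (47, 48); Newton's method refines it to λ ≈ 47.2845. Check (Vieta): the three roots sum to 67, matching tr M = 67.
So the eigenvalues of A^T A are ≈ 0.0387, 19.6768, 47.2845 (all ≥ 0, as they must be for A^T A). The largest is λ_max ≈ 47.2845, hence ||A||_2 = sqrt(λ_max) ≈ 6.8764.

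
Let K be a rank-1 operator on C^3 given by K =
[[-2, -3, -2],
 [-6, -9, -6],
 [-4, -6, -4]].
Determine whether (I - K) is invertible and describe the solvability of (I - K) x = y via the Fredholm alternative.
(I - K) is invertible (det(I - K) = 16 ≠ 0), so for every y in C^3 the equation (I - K) x = y has a unique solution.

K has rank 1, so it is an outer product K = u v^T: every row of K is a multiple of one row vector. Reading off the entries, u = (1, 3, 2) and v = (-2, -3, -2) (row i of K equals u_i·v^T). A rank-one matrix u v^T satisfies K u = u (v·u) and kills the (2)-dimensional subspace v^⊥, so its characteristic polynomial is lambda^2 (lambda - v·u) with v·u = tr K = -15. Hence the eigenvalues of I - K are 1 (multiplicity 2) and 1 - (-15) = 16, so det(I - K) = 16. (Direct check: I - K =
[[3, 3, 2],
 [6, 10, 6],
 [4, 6, 5]]
has determinant 16.) The finite-dimensional Fredholm alternative says: either (I - K) is invertible, or ker(I - K) ≠ {0} and then range(I - K) = ker((I - K)^*)^⊥, with dim ker(I - K) = dim ker((I - K)^*). Since det(I - K) ≠ 0, 1 is not an eigenvalue of K and ker(I - K) = {0}, so we are in the first case: for every y there is a unique x = (I - K)^(-1) y. Explicitly, by the Sherman–Morrison formula, (I - u v^T)^(-1) = I + u v^T/(1 - v·u), i.e. (I - K)^(-1) = I + K/(16).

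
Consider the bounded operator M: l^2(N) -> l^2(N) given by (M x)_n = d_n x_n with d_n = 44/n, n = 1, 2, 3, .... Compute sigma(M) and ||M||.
sigma(M) = {44/n : n ≥ 1} ∪ {0}; ||M|| = 44

A bounded diagonal operator on l^2 with diagonal entries d_n has spectrum equal to the closure of {d_n : n ≥ 1}: every d_n is an eigenvalue (with eigenvector e_n), so {d_n} ⊂ sigma(M); the spectrum is closed, so its closure is too; and for lambda not in the closure, (M - lambda I) has bounded inverse (the diagonal entries 1/(d_n - lambda) are bounded). For our sequence d_n = 44/n, n = 1, 2, 3, ...:
  - {d_n} = {44/n : n ≥ 1}; the only limit point is 0
  - closure = {44/n : n ≥ 1} ∪ {0}
For the norm: a diagonal operator has ||M|| = sup_n |d_n|. Here d_n = 44/n is positive and decreasing, so sup_n |d_n| = d_1 = 44. So ||M|| = 44.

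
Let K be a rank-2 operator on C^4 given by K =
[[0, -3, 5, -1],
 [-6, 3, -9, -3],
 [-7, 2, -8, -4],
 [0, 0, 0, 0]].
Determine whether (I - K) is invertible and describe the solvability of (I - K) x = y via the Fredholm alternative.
(I - K) is invertible (det(I - K) = 17 ≠ 0), so for every y in C^4 the equation (I - K) x = y has a unique solution.

K has rank 2 and factors as K = U V^T = u1 v1^T + u2 v2^T with u1 = (2, 0, 1, 0), v1 = (-1, -1, 1, -1), u2 = (1, -3, -3, 0), v2 = (2, -1, 3, 1) (multiplying out reproduces the displayed K). The nonzero eigenvalues of U V^T coincide with those of the 2 x 2 matrix G = V^T U = [[v1·u1, v1·u2], [v2·u1, v2·u2]] = [[-1, -1], [7, -4]], and by the Sylvester determinant identity det(I_4 - U V^T) = det(I_2 - V^T U) = det([[2, 1], [-7, 5]]) = (2)(5) - (1)(-7) = 17. (Direct check: I - K =
[[1, 3, -5, 1],
 [6, -2, 9, 3],
 [7, -2, 9, 4],
 [0, 0, 0, 1]]
has determinant 17.) The finite-dimensional Fredholm alternative says: either (I - K) is invertible, or ker(I - K) ≠ {0} and then range(I - K) = ker((I - K)^*)^⊥, with dim ker(I - K) = dim ker((I - K)^*). Since det(I - K) ≠ 0, 1 is not an eigenvalue of K and ker(I - K) = {0}, so we are in the first case: for every y there is a unique x = (I - K)^(-1) y. (Explicitly, by the Woodbury identity, (I - U V^T)^(-1) = I + U (I_2 - G)^(-1) V^T.)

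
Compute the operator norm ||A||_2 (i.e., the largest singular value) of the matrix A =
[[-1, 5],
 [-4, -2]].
||A||_2 = sqrt((46 + sqrt(180))/2) ≈ 5.4505 (= sqrt(largest eigenvalue of A^T A))

||A||_2 = sigma_max(A) = sqrt(lambda_max(A^T A)). Form the symmetric matrix M = A^T A =
[[17, 3],
 [3, 29]].
Its characteristic polynomial (trace, determinant of M give the coefficients) is
  p(λ) = det(λ I - M) = λ^2 - 46λ + 484.
For λ^2 - 46λ + 484 the discriminant is 180. It is nonnegative but not a perfect square, so the roots are real and irrational: λ = (46 ± sqrt(180))/2 ≈ 29.7082, 16.2918.
So the eigenvalues of A^T A are ≈ 16.2918, 29.7082 (all ≥ 0, as they must be for A^T A). The largest is λ_max = (46 + sqrt(180))/2 ≈ 29.7082, hence ||A||_2 = sqrt(λ_max) = sqrt((46 + sqrt(180))/2) ≈ 5.4505.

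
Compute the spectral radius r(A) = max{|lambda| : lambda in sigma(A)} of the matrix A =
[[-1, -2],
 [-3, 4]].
r(A) = 5

The eigenvalues of A are the roots of its characteristic polynomial. With M = A (coefficients from the trace and determinant):
  p(λ) = det(λ I - M) = λ^2 - 3λ - 10.
For λ^2 - 3λ - 10 the discriminant is 49. It is a perfect square (7^2), so the roots are rational: λ = (3 ± 7)/2 = 5, -2.
Thus the eigenvalues (to 4 decimals) are 5 (modulus 5); -2 (modulus 2). The spectral radius is the largest modulus: r(A) = 5. (Cross-check: r(A) ≤ ||A||_2 ≈ 5.1167; equality holds whenever A is normal, though it can also hold for some non-normal A.)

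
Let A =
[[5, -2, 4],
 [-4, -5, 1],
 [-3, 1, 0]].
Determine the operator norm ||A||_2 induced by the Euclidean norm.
||A||_2 ≈ 7.5234 (= sqrt(largest eigenvalue of A^T A))

||A||_2 = sigma_max(A) = sqrt(lambda_max(A^T A)). Form the symmetric matrix M = A^T A =
[[50, 7, 16],
 [7, 30, -13],
 [16, -13, 17]].
Its characteristic polynomial (trace, sum of principal 2x2 minors, determinant of M give the coefficients) is
  p(λ) = det(λ I - M) = λ^3 - 97λ^2 + 2386λ - 5625.
No integer candidate from the rational root theorem (±divisors of 5625) is a root, so the roots are irrational. The cubic discriminant is Δ = 1275508665 > 0, so there are three distinct real roots. p(2) = -1233 and p(3) = 687 have opposite signs, so a root lies in (2, 3); Newton's method refines it to λ ≈ 2.6314. p(37) = 517 and p(38) = -153 have opposite signs, so a root lies in (37, 38); Newton's method refines it to λ ≈ 37.7674. p(56) = -585 and p(57) = 417 have opposite signs, so a root lies in (56, 57); Newton's method refines it to λ ≈ 56.6012. Check (Vieta): the three roots sum to 97, matching tr M = 97.
So the eigenvalues of A^T A are ≈ 2.6314, 37.7674, 56.6012 (all ≥ 0, as they must be for A^T A). The largest is λ_max ≈ 56.6012, hence ||A||_2 = sqrt(λ_max) ≈ 7.5234.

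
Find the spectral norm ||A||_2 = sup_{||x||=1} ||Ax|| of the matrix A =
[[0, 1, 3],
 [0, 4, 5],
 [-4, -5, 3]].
||A||_2 ≈ 7.2901 (= sqrt(largest eigenvalue of A^T A))

||A||_2 = sigma_max(A) = sqrt(lambda_max(A^T A)). Form the symmetric matrix M = A^T A =
[[16, 20, -12],
 [20, 42, 8],
 [-12, 8, 43]].
Its characteristic polynomial (trace, sum of principal 2x2 minors, determinant of M give the coefficients) is
  p(λ) = det(λ I - M) = λ^3 - 101λ^2 + 2558λ - 784.
No integer candidate from the rational root theorem (±divisors of 784) is a root, so the roots are irrational. The cubic discriminant is Δ = 195484164 > 0, so there are three distinct real roots. p(0) = -784 and p(1) = 1674 have opposite signs, so a root lies in (0, 1); Newton's method refines it to λ ≈ 0.3103. p(47) = 156 and p(48) = -112 have opposite signs, so a root lies in (47, 48); Newton's method refines it to λ ≈ 47.5436. p(53) = -42 and p(54) = 296 have opposite signs, so a root lies in (53, 54); Newton's method refines it to λ ≈ 53.1461. Check (Vieta): the three roots sum to 101, matching tr M = 101.
So the eigenvalues of A^T A are ≈ 0.3103, 47.5436, 53.1461 (all ≥ 0, as they must be for A^T A). The largest is λ_max ≈ 53.1461, hence ||A||_2 = sqrt(λ_max) ≈ 7.2901.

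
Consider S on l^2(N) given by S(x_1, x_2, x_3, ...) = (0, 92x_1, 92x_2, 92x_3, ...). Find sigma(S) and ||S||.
sigma(S) = closed disk {z in C : |z| ≤ 92}; ||S|| = 92

Note S = 92·U where U is the unit right shift (U x)_k = x_{k-1} (with x_0 := 0); so ||S|| = 92||U|| and sigma(S) = 92·sigma(U). ||S x||^2 = sum_{k≥1} |92x_k|^2 = 8464||x||^2, so ||S|| = 92 and sigma(S) ⊂ {|z| ≤ 92}. For any |lambda| < 92, the equation (S - lambda I) x = 0 forces x_1 = 0, then 92x_k = lambda x_{k+1} ⇒ x = 0, so S has no eigenvalues. But (S - lambda I) is not surjective for |lambda| < 92: solving (S - lambda I) x = e_1 would require x_n proportional to (lambda/92)^(-n), which is not in l^2. So every |lambda| < 92 lies in the residual spectrum. The boundary |lambda| = 92 is in the approximate point spectrum (the spectrum is closed). Hence sigma(S) is the closed disk of radius 92.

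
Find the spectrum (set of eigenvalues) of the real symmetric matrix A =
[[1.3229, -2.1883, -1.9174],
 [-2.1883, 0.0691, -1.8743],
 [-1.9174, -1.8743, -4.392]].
sigma(A) ≈ {-6, 0, 3}

A is real symmetric, so its spectrum consists of real eigenvalues. Expanding the characteristic polynomial of the displayed matrix gives
  det(λ I - A) = p(λ) = λ^3 + (3)λ^2 + (-18)λ + (0).
Solving p(λ) = 0 yields eigenvalues ≈ -6, 0, 3. (A is shown rounded to 4 decimals, so these recover the underlying integer eigenvalues to within that precision.)
Verification: the trace of A = -3 equals the sum of eigenvalues -3, and det(A) ≈ 0.0004 matches the eigenvalue product 0.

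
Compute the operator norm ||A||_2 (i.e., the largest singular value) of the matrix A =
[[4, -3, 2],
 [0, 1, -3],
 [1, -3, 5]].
||A||_2 ≈ 7.9045 (= sqrt(largest eigenvalue of A^T A))

||A||_2 = sigma_max(A) = sqrt(lambda_max(A^T A)). Form the symmetric matrix M = A^T A =
[[17, -15, 13],
 [-15, 19, -24],
 [13, -24, 38]].
Its characteristic polynomial (trace, sum of principal 2x2 minors, determinant of M give the coefficients) is
  p(λ) = det(λ I - M) = λ^3 - 74λ^2 + 721λ - 81.
No integer candidate from the rational root theorem (±divisors of 81) is a root, so the roots are irrational. The cubic discriminant is Δ = 1293748281 > 0, so there are three distinct real roots. p(0) = -81 and p(1) = 567 have opposite signs, so a root lies in (0, 1); Newton's method refines it to λ ≈ 0.1137. p(11) = 227 and p(12) = -357 have opposite signs, so a root lies in (11, 12); Newton's method refines it to λ ≈ 11.405. p(62) = -1507 and p(63) = 1683 have opposite signs, so a root lies in (62, 63); Newton's method refines it to λ ≈ 62.4813. Check (Vieta): the three roots sum to 74, matching tr M = 74.
So the eigenvalues of A^T A are ≈ 0.1137, 11.405, 62.4813 (all ≥ 0, as they must be for A^T A). The largest is λ_max ≈ 62.4813, hence ||A||_2 = sqrt(λ_max) ≈ 7.9045.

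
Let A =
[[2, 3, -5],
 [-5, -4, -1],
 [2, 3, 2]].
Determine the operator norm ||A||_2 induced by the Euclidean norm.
||A||_2 ≈ 8.1247 (= sqrt(largest eigenvalue of A^T A))

||A||_2 = sigma_max(A) = sqrt(lambda_max(A^T A)). Form the symmetric matrix M = A^T A =
[[33, 32, -1],
 [32, 34, -5],
 [-1, -5, 30]].
Its characteristic polynomial (trace, sum of principal 2x2 minors, determinant of M give the coefficients) is
  p(λ) = det(λ I - M) = λ^3 - 97λ^2 + 2082λ - 2401.
No integer candidate from the rational root theorem (±divisors of 2401) is a root, so the roots are irrational. The cubic discriminant is Δ = 4492923497 > 0, so there are three distinct real roots. p(1) = -415 and p(2) = 1383 have opposite signs, so a root lies in (1, 2); Newton's method refines it to λ ≈ 1.2219. p(29) = 789 and p(30) = -241 have opposite signs, so a root lies in (29, 30); Newton's method refines it to λ ≈ 29.7674. p(66) = -25 and p(67) = 2423 have opposite signs, so a root lies in (66, 67); Newton's method refines it to λ ≈ 66.0107. Check (Vieta): the three roots sum to 97, matching tr M = 97.
So the eigenvalues of A^T A are ≈ 1.2219, 29.7674, 66.0107 (all ≥ 0, as they must be for A^T A). The largest is λ_max ≈ 66.0107, hence ||A||_2 = sqrt(λ_max) ≈ 8.1247.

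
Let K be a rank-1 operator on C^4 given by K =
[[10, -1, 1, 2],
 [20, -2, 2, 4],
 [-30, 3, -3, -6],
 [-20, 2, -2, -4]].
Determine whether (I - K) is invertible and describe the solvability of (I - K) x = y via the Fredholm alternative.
(I - K) is singular (det(I - K) = 0, i.e. 1 ∈ sigma(K)). (I - K) x = y is solvable iff y ⊥ ker((I - K)^*) = span{(10, -1, 1, 2)}, i.e. iff 10y_1 - y_2 + y_3 + 2y_4 = 0. When solvable, the solutions are x = y + c·(1, 2, -3, -2), c arbitrary (ker(I - K) = span{(1, 2, -3, -2)}, dimension 1).

K has rank 1, so it is an outer product K = u v^T: every row of K is a multiple of one row vector. Reading off the entries, u = (1, 2, -3, -2) and v = (10, -1, 1, 2) (row i of K equals u_i·v^T). A rank-one matrix u v^T satisfies K u = u (v·u) and kills the (3)-dimensional subspace v^⊥, so its characteristic polynomial is lambda^3 (lambda - v·u) with v·u = tr K = 1. Hence the eigenvalues of I - K are 1 (multiplicity 3) and 1 - (1) = 0, so det(I - K) = 0. (Direct check: I - K =
[[-9, 1, -1, -2],
 [-20, 3, -2, -4],
 [30, -3, 4, 6],
 [20, -2, 2, 5]]
has determinant 0.) So 1 is an eigenvalue of K and (I - K) is not invertible. The finite-dimensional Fredholm alternative says: either (I - K) is invertible, or ker(I - K) ≠ {0} and then range(I - K) = ker((I - K)^*)^⊥, with dim ker(I - K) = dim ker((I - K)^*). We are in the second case, so we need both kernels. Kernel of I - K: (I - K) u = u - u (v·u) = u - u = 0, so ker(I - K) = span{u} = span{(1, 2, -3, -2)} (it is exactly 1-dimensional because rank(I - K) = 3). Kernel of the adjoint: K is real, so (I - K)^* = I - K^T = I - v u^T, and (I - v u^T) v = v - v (u·v) = 0; hence ker((I - K)^*) = span{v} = span{(10, -1, 1, 2)}. Therefore (I - K) x = y is solvable iff <y, v> = 0, i.e. iff 10y_1 - y_2 + y_3 + 2y_4 = 0. When this holds, K y = u (v·y) = 0, so (I - K) y = y and x = y is a particular solution; the full solution set is the line x = y + c·u = y + c·(1, 2, -3, -2), c ∈ C.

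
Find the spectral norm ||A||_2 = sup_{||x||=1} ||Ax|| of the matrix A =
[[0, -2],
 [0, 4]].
||A||_2 = sqrt(20) ≈ 4.4721 (= sqrt(largest eigenvalue of A^T A))

||A||_2 = sigma_max(A) = sqrt(lambda_max(A^T A)). Form the symmetric matrix M = A^T A =
[[0, 0],
 [0, 20]].
Its characteristic polynomial (trace, determinant of M give the coefficients) is
  p(λ) = det(λ I - M) = λ^2 - 20λ.
For λ^2 - 20λ the discriminant is 400. It is a perfect square (20^2), so the roots are rational: λ = (20 ± 20)/2 = 20, 0.
So the eigenvalues of A^T A are ≈ 0, 20 (all ≥ 0, as they must be for A^T A). The largest is λ_max = 20, hence ||A||_2 = sqrt(λ_max) = sqrt(20) ≈ 4.4721.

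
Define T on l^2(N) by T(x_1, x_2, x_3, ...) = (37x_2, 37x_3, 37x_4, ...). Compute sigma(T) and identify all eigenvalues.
sigma(T) = closed disk {z in C : |z| ≤ 37}; sigma_p(T) = open disk {z in C : |z| < 37}

Note T = 37·V where V is the unit left shift (V x)_k = x_{k+1}; so sigma(T) = 37·sigma(V) and ||T|| = 37||V||. ||T x||^2 = 1369sum_{k≥2} |x_k|^2 ≤ 1369||x||^2, with equality on {x : x_1 = 0}, so ||T|| = 37. For any lambda with |lambda| < 37, set r = lambda/37 (|r| < 1); the vector x = (1, r, r^2, ...) is in l^2 and satisfies T x = 37(r, r^2, ...) = lambda x, so lambda is an eigenvalue. On the boundary |lambda| = 37 the geometric series diverges, so no l^2 eigenvector exists, but these lambda lie in the approximate point spectrum. Hence sigma(T) is the closed disk of radius 37 and sigma_p(T) is the open disk.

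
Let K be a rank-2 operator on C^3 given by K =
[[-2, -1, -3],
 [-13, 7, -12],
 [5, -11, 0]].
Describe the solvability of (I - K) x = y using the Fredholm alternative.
(I - K) is invertible (det(I - K) = -148 ≠ 0), so for every y in C^3 the equation (I - K) x = y has a unique solution.

K has rank 2 and factors as K = U V^T = u1 v1^T + u2 v2^T with u1 = (1, 2, 2), v1 = (-2, -1, -3), u2 = (0, -3, 3), v2 = (3, -3, 2) (multiplying out reproduces the displayed K). The nonzero eigenvalues of U V^T coincide with those of the 2 x 2 matrix G = V^T U = [[v1·u1, v1·u2], [v2·u1, v2·u2]] = [[-10, -6], [1, 15]], and by the Sylvester determinant identity det(I_3 - U V^T) = det(I_2 - V^T U) = det([[11, 6], [-1, -14]]) = (11)(-14) - (6)(-1) = -148. (Direct check: I - K =
[[3, 1, 3],
 [13, -6, 12],
 [-5, 11, 1]]
has determinant -148.) The finite-dimensional Fredholm alternative says: either (I - K) is invertible, or ker(I - K) ≠ {0} and then range(I - K) = ker((I - K)^*)^⊥, with dim ker(I - K) = dim ker((I - K)^*). Since det(I - K) ≠ 0, 1 is not an eigenvalue of K and ker(I - K) = {0}, so we are in the first case: for every y there is a unique x = (I - K)^(-1) y. (Explicitly, by the Woodbury identity, (I - U V^T)^(-1) = I + U (I_2 - G)^(-1) V^T.)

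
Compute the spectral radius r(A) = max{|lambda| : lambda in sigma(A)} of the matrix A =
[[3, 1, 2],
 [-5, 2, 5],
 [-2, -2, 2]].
r(A) ≈ 4.7909

The eigenvalues of A are the roots of its characteristic polynomial. With M = A (coefficients from the trace, the sum of principal 2x2 minors, and det A):
  p(λ) = det(λ I - M) = λ^3 - 7λ^2 + 35λ - 70.
No integer candidate from the rational root theorem (±divisors of 70) is a root, so the roots are irrational. The cubic discriminant is Δ = -31115 < 0, so there is one real root and a complex-conjugate pair. p(3) = -1 and p(4) = 22 have opposite signs, so a root lies in (3, 4); Newton's method refines it to λ ≈ 3.0497. Dividing out (λ - (3.0497)) leaves approximately λ^2 - 3.9503λ + 22.9527. For λ^2 - 3.9503λ + 22.9527 the discriminant is -76.2064. It is negative, so the remaining roots are the complex-conjugate pair λ ≈ 1.9751 ± 4.3648i. Their product equals the constant term, so |λ|^2 ≈ 22.9527 and |λ| ≈ 4.7909.
Thus the eigenvalues (to 4 decimals) are 3.0497 (modulus 3.0497); 1.9751 ± 4.3648i (modulus 4.7909). The spectral radius is the largest modulus: r(A) ≈ 4.7909. (Cross-check: r(A) ≤ ||A||_2 ≈ 7.7313; equality holds whenever A is normal, though it can also hold for some non-normal A.)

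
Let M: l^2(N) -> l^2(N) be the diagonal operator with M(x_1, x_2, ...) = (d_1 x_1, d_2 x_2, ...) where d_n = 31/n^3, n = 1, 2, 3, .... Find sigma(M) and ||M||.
sigma(M) = {31/n^3 : n ≥ 1} ∪ {0}; ||M|| = 31

A bounded diagonal operator on l^2 with diagonal entries d_n has spectrum equal to the closure of {d_n : n ≥ 1}: every d_n is an eigenvalue (with eigenvector e_n), so {d_n} ⊂ sigma(M); the spectrum is closed, so its closure is too; and for lambda not in the closure, (M - lambda I) has bounded inverse (the diagonal entries 1/(d_n - lambda) are bounded). For our sequence d_n = 31/n^3, n = 1, 2, 3, ...:
  - {d_n} = {31/n^3 : n ≥ 1}; the only limit point is 0
  - closure = {31/n^3 : n ≥ 1} ∪ {0}
For the norm: a diagonal operator has ||M|| = sup_n |d_n|. Here d_n = 31/n^3 is positive and decreasing, so sup_n |d_n| = d_1 = 31. So ||M|| = 31.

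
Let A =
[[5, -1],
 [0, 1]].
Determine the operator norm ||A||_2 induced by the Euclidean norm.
||A||_2 = sqrt((27 + sqrt(629))/2) ≈ 5.1029 (= sqrt(largest eigenvalue of A^T A))

||A||_2 = sigma_max(A) = sqrt(lambda_max(A^T A)). Form the symmetric matrix M = A^T A =
[[25, -5],
 [-5, 2]].
Its characteristic polynomial (trace, determinant of M give the coefficients) is
  p(λ) = det(λ I - M) = λ^2 - 27λ + 25.
For λ^2 - 27λ + 25 the discriminant is 629. It is nonnegative but not a perfect square, so the roots are real and irrational: λ = (27 ± sqrt(629))/2 ≈ 26.0399, 0.9601.
So the eigenvalues of A^T A are ≈ 0.9601, 26.0399 (all ≥ 0, as they must be for A^T A). The largest is λ_max = (27 + sqrt(629))/2 ≈ 26.0399, hence ||A||_2 = sqrt(λ_max) = sqrt((27 + sqrt(629))/2) ≈ 5.1029.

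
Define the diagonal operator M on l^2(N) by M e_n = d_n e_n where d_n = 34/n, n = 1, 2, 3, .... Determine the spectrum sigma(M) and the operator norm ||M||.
sigma(M) = {34/n : n ≥ 1} ∪ {0}; ||M|| = 34

A bounded diagonal operator on l^2 with diagonal entries d_n has spectrum equal to the closure of {d_n : n ≥ 1}: every d_n is an eigenvalue (with eigenvector e_n), so {d_n} ⊂ sigma(M); the spectrum is closed, so its closure is too; and for lambda not in the closure, (M - lambda I) has bounded inverse (the diagonal entries 1/(d_n - lambda) are bounded). For our sequence d_n = 34/n, n = 1, 2, 3, ...:
  - {d_n} = {34/n : n ≥ 1}; the only limit point is 0
  - closure = {34/n : n ≥ 1} ∪ {0}
For the norm: a diagonal operator has ||M|| = sup_n |d_n|. Here d_n = 34/n is positive and decreasing, so sup_n |d_n| = d_1 = 34. So ||M|| = 34.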